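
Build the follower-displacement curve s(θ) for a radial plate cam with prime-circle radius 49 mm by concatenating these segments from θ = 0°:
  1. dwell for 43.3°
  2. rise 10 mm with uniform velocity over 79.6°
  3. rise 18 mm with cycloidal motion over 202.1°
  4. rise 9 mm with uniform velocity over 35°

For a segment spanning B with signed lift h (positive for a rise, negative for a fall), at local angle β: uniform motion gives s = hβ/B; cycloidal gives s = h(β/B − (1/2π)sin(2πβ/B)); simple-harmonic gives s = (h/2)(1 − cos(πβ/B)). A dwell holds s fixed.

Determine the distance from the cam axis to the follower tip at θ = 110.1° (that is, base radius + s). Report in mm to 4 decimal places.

seg 1 [0°–43.3°] dwell: s stays 0.0000
seg 2 [43.3°–122.9°] uniform, h=10: θ=110.1° here. β=66.8, B=79.6. 10·66.8/79.6 = 8.3920 → s = 8.3920
radial distance = base radius + s = 49 + 8.3920 = 57.3920

57.3920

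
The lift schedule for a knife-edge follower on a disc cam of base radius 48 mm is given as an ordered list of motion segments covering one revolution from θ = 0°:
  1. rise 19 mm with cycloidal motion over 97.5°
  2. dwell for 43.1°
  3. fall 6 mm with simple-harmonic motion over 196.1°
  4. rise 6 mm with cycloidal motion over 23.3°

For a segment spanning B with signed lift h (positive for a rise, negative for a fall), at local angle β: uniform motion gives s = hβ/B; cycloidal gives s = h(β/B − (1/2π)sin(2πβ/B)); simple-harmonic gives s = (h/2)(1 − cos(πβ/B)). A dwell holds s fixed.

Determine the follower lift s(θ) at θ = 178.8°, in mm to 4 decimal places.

seg 1 [0°–97.5°] cycloidal, h=19: full span → s += 19 → s = 19.0000
seg 2 [97.5°–140.6°] dwell: s stays 19.0000
seg 3 [140.6°–336.7°] simple-harmonic, h=-6: θ=178.8° here. β=38.2, B=196.1. -6/2·(1 − cos(π·0.1948)) = -0.5445 → s = 18.4555

18.4555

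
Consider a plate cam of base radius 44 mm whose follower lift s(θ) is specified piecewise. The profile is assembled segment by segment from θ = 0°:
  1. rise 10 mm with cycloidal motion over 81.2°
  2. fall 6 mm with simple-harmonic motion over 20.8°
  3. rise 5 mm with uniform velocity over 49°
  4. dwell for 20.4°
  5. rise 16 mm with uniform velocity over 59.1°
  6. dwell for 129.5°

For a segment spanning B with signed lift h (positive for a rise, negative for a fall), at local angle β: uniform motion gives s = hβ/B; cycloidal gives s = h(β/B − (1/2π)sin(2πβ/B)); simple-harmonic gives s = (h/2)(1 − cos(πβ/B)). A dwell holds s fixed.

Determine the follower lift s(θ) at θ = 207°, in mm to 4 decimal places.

seg 1 [0°–81.2°] cycloidal, h=10: full span → s += 10 → s = 10.0000
seg 2 [81.2°–102°] simple-harmonic, h=-6: full span → s += -6 → s = 4.0000
seg 3 [102°–151°] uniform, h=5: full span → s += 5 → s = 9.0000
seg 4 [151°–171.4°] dwell: s stays 9.0000
seg 5 [171.4°–230.5°] uniform, h=16: θ=207° here. β=35.6, B=59.1. 16·35.6/59.1 = 9.6379 → s = 18.6379

18.6379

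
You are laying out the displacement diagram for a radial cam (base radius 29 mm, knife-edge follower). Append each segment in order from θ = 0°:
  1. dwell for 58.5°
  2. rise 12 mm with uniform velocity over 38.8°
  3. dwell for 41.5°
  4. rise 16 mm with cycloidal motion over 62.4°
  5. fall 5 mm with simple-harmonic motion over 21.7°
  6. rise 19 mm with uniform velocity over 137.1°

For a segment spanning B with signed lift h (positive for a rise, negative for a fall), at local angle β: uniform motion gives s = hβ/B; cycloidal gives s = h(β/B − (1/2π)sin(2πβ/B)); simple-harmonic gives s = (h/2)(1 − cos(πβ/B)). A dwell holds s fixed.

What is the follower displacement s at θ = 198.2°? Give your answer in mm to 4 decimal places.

seg 1 [0°–58.5°] dwell: s stays 0.0000
seg 2 [58.5°–97.3°] uniform, h=12: full span → s += 12 → s = 12.0000
seg 3 [97.3°–138.8°] dwell: s stays 12.0000
seg 4 [138.8°–201.2°] cycloidal, h=16: θ=198.2° here. β=59.4, B=62.4. 16·(0.9519 − sin(2π·0.9519)/(2π)) = 15.9884 → s = 27.9884

27.9884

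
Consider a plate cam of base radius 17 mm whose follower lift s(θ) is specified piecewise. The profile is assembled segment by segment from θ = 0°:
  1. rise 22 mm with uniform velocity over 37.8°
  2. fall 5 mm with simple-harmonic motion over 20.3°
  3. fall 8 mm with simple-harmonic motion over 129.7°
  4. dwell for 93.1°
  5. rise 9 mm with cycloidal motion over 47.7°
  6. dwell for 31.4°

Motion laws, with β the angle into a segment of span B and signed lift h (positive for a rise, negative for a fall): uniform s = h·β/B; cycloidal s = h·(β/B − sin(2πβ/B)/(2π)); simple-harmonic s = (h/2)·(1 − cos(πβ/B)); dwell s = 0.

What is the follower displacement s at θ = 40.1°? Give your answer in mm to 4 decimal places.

seg 1 [0°–37.8°] uniform, h=22: full span → s += 22 → s = 22.0000
seg 2 [37.8°–58.1°] simple-harmonic, h=-5: θ=40.1° here. β=2.3, B=20.3. -5/2·(1 − cos(π·0.1133)) = -0.1567 → s = 21.8433

21.8433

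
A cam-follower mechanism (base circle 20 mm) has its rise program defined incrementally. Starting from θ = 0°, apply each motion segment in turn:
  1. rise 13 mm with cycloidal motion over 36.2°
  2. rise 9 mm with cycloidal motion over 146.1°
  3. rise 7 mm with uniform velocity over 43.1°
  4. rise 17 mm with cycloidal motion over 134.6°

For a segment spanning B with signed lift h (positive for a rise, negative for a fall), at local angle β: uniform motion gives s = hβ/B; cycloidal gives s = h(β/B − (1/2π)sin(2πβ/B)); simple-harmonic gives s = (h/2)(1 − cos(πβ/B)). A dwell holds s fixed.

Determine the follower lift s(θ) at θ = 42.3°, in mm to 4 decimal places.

seg 1 [0°–36.2°] cycloidal, h=13: full span → s += 13 → s = 13.0000
seg 2 [36.2°–182.3°] cycloidal, h=9: θ=42.3° here. β=6.1, B=146.1. 9·(0.0418 − sin(2π·0.0418)/(2π)) = 0.0043 → s = 13.0043

13.0043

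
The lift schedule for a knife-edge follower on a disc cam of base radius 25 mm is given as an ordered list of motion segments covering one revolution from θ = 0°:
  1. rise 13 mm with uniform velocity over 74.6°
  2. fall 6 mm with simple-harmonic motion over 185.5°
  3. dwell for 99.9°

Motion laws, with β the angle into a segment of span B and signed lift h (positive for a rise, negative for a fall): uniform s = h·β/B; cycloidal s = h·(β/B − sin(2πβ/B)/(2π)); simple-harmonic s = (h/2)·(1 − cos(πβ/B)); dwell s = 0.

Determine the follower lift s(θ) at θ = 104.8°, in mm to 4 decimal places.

seg 1 [0°–74.6°] uniform, h=13: full span → s += 13 → s = 13.0000
seg 2 [74.6°–260.1°] simple-harmonic, h=-6: θ=104.8° here. β=30.2, B=185.5. -6/2·(1 − cos(π·0.1628)) = -0.3839 → s = 12.6161

12.6161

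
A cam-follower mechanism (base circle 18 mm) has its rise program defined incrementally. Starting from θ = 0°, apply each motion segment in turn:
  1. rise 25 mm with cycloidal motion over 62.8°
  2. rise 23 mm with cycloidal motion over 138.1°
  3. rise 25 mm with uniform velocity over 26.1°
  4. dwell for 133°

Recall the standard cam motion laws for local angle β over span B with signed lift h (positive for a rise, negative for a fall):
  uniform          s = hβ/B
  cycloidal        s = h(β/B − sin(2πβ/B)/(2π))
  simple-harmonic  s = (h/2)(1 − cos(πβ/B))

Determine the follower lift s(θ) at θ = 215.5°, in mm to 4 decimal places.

seg 1 [0°–62.8°] cycloidal, h=25: full span → s += 25 → s = 25.0000
seg 2 [62.8°–200.9°] cycloidal, h=23: full span → s += 23 → s = 48.0000
seg 3 [200.9°–227°] uniform, h=25: θ=215.5° here. β=14.6, B=26.1. 25·14.6/26.1 = 13.9847 → s = 61.9847

61.9847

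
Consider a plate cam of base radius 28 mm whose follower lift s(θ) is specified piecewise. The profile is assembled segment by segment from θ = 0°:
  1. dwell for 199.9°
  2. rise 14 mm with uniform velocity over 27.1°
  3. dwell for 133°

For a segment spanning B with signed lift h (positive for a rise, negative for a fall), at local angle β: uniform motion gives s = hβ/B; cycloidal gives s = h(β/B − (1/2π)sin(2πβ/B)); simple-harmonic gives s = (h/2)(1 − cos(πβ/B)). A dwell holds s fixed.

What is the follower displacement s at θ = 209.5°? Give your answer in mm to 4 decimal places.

seg 1 [0°–199.9°] dwell: s stays 0.0000
seg 2 [199.9°–227°] uniform, h=14: θ=209.5° here. β=9.6, B=27.1. 14·9.6/27.1 = 4.9594 → s = 4.9594

4.9594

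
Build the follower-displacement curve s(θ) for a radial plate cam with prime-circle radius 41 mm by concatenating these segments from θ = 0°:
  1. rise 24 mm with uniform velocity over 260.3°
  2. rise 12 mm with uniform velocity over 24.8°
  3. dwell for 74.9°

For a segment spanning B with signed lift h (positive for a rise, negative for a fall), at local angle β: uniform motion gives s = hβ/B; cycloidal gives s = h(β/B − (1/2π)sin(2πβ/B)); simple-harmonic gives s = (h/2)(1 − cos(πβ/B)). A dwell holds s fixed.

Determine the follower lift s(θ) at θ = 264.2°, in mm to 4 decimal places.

seg 1 [0°–260.3°] uniform, h=24: full span → s += 24 → s = 24.0000
seg 2 [260.3°–285.1°] uniform, h=12: θ=264.2° here. β=3.9, B=24.8. 12·3.9/24.8 = 1.8871 → s = 25.8871

25.8871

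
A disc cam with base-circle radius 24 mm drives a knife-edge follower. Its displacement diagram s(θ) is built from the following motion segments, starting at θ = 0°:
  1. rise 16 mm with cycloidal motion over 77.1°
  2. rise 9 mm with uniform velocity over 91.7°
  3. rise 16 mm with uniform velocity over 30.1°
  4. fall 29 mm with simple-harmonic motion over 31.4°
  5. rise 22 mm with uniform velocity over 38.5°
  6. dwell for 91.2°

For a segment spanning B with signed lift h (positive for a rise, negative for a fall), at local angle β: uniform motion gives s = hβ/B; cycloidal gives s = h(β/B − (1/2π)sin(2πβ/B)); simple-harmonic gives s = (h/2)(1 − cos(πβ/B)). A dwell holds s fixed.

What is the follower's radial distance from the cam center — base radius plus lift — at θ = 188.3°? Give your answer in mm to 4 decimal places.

seg 1 [0°–77.1°] cycloidal, h=16: full span → s += 16 → s = 16.0000
seg 2 [77.1°–168.8°] uniform, h=9: full span → s += 9 → s = 25.0000
seg 3 [168.8°–198.9°] uniform, h=16: θ=188.3° here. β=19.5, B=30.1. 16·19.5/30.1 = 10.3654 → s = 35.3654
radial distance = base radius + s = 24 + 35.3654 = 59.3654

59.3654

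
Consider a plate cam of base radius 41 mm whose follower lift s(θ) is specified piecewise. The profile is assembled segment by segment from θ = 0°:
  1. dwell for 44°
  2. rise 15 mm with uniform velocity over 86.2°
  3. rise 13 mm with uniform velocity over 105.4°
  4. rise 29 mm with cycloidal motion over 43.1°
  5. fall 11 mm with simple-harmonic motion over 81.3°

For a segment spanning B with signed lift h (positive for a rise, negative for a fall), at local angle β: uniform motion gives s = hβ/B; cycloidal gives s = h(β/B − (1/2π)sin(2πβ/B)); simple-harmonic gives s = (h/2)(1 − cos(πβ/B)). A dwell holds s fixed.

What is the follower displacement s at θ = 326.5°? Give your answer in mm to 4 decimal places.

seg 1 [0°–44°] dwell: s stays 0.0000
seg 2 [44°–130.2°] uniform, h=15: full span → s += 15 → s = 15.0000
seg 3 [130.2°–235.6°] uniform, h=13: full span → s += 13 → s = 28.0000
seg 4 [235.6°–278.7°] cycloidal, h=29: full span → s += 29 → s = 57.0000
seg 5 [278.7°–360°] simple-harmonic, h=-11: θ=326.5° here. β=47.8, B=81.3. -11/2·(1 − cos(π·0.5879)) = -7.0003 → s = 49.9997

49.9997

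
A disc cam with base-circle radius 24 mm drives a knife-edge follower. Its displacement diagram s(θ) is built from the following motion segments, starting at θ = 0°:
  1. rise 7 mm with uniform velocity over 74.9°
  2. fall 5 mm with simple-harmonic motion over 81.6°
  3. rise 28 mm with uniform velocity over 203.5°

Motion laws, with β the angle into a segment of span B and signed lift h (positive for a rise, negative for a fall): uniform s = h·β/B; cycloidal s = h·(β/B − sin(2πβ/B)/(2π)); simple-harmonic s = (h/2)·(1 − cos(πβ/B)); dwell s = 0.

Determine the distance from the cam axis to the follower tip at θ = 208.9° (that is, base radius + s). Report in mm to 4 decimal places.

seg 1 [0°–74.9°] uniform, h=7: full span → s += 7 → s = 7.0000
seg 2 [74.9°–156.5°] simple-harmonic, h=-5: full span → s += -5 → s = 2.0000
seg 3 [156.5°–360°] uniform, h=28: θ=208.9° here. β=52.4, B=203.5. 28·52.4/203.5 = 7.2098 → s = 9.2098
radial distance = base radius + s = 24 + 9.2098 = 33.2098

33.2098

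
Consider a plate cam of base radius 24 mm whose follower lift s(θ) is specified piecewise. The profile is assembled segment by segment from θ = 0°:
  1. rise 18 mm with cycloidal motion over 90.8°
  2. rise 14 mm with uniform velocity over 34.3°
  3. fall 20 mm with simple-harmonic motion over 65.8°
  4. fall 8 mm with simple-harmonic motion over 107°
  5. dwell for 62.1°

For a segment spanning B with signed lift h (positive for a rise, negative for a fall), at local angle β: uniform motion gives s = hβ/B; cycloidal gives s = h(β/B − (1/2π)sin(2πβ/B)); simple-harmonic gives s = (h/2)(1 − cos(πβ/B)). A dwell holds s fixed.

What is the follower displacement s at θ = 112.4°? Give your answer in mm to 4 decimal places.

seg 1 [0°–90.8°] cycloidal, h=18: full span → s += 18 → s = 18.0000
seg 2 [90.8°–125.1°] uniform, h=14: θ=112.4° here. β=21.6, B=34.3. 14·21.6/34.3 = 8.8163 → s = 26.8163

26.8163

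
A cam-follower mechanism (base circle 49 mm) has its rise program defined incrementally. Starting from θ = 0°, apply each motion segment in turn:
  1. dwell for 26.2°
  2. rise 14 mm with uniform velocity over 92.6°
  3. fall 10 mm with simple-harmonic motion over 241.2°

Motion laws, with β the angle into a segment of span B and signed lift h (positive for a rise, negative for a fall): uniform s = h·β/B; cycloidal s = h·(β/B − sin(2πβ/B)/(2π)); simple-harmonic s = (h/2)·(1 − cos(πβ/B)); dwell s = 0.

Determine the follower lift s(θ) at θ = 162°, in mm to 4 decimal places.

seg 1 [0°–26.2°] dwell: s stays 0.0000
seg 2 [26.2°–118.8°] uniform, h=14: full span → s += 14 → s = 14.0000
seg 3 [118.8°–360°] simple-harmonic, h=-10: θ=162° here. β=43.2, B=241.2. -10/2·(1 − cos(π·0.1791)) = -0.7708 → s = 13.2292

13.2292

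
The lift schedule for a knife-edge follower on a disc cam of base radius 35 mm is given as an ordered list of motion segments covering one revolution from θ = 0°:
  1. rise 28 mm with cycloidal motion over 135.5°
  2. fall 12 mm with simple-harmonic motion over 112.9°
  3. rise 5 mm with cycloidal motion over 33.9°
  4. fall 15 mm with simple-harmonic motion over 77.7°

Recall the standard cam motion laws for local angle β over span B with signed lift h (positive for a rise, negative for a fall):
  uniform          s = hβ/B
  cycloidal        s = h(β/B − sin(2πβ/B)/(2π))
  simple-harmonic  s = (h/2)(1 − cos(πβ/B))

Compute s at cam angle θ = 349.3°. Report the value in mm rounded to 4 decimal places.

seg 1 [0°–135.5°] cycloidal, h=28: full span → s += 28 → s = 28.0000
seg 2 [135.5°–248.4°] simple-harmonic, h=-12: full span → s += -12 → s = 16.0000
seg 3 [248.4°–282.3°] cycloidal, h=5: full span → s += 5 → s = 21.0000
seg 4 [282.3°–360°] simple-harmonic, h=-15: θ=349.3° here. β=67, B=77.7. -15/2·(1 − cos(π·0.8623)) = -14.3090 → s = 6.6910

6.6910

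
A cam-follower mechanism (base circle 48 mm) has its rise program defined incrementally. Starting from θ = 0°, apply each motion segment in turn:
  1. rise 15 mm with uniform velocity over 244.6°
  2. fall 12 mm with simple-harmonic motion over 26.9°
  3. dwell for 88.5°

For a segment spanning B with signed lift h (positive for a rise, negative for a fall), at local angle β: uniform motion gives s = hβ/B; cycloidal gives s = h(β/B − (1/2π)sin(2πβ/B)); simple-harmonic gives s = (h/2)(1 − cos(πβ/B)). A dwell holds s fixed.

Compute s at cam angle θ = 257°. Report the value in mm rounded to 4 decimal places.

seg 1 [0°–244.6°] uniform, h=15: full span → s += 15 → s = 15.0000
seg 2 [244.6°–271.5°] simple-harmonic, h=-12: θ=257° here. β=12.4, B=26.9. -12/2·(1 − cos(π·0.4610)) = -5.2661 → s = 9.7339

9.7339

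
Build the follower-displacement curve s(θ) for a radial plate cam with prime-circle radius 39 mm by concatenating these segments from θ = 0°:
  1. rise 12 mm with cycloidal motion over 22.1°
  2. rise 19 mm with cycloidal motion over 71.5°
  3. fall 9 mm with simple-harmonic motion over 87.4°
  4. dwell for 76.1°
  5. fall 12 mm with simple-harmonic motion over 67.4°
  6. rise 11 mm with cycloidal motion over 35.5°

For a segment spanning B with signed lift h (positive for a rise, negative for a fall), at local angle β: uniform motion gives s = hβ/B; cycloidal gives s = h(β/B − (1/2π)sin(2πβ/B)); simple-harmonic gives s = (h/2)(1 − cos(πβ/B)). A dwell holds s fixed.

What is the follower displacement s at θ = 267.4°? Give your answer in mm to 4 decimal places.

seg 1 [0°–22.1°] cycloidal, h=12: full span → s += 12 → s = 12.0000
seg 2 [22.1°–93.6°] cycloidal, h=19: full span → s += 19 → s = 31.0000
seg 3 [93.6°–181°] simple-harmonic, h=-9: full span → s += -9 → s = 22.0000
seg 4 [181°–257.1°] dwell: s stays 22.0000
seg 5 [257.1°–324.5°] simple-harmonic, h=-12: θ=267.4° here. β=10.3, B=67.4. -12/2·(1 − cos(π·0.1528)) = -0.6783 → s = 21.3217

21.3217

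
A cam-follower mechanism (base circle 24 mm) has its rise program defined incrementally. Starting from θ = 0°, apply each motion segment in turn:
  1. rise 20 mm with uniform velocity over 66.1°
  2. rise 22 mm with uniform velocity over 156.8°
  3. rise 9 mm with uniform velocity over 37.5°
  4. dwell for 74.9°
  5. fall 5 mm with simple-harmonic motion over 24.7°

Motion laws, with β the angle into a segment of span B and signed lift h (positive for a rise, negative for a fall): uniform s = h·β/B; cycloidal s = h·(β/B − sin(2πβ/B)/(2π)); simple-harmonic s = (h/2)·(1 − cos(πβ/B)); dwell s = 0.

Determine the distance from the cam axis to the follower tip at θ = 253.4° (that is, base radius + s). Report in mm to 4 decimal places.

seg 1 [0°–66.1°] uniform, h=20: full span → s += 20 → s = 20.0000
seg 2 [66.1°–222.9°] uniform, h=22: full span → s += 22 → s = 42.0000
seg 3 [222.9°–260.4°] uniform, h=9: θ=253.4° here. β=30.5, B=37.5. 9·30.5/37.5 = 7.3200 → s = 49.3200
radial distance = base radius + s = 24 + 49.3200 = 73.3200

73.3200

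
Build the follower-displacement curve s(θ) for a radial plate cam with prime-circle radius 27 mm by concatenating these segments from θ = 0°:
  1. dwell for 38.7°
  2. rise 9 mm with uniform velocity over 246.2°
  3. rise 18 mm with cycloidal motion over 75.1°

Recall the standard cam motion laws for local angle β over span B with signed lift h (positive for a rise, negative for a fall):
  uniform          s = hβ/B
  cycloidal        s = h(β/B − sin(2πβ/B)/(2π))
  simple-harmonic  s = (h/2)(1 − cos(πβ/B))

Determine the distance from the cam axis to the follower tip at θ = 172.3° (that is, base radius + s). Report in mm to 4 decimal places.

seg 1 [0°–38.7°] dwell: s stays 0.0000
seg 2 [38.7°–284.9°] uniform, h=9: θ=172.3° here. β=133.6, B=246.2. 9·133.6/246.2 = 4.8838 → s = 4.8838
radial distance = base radius + s = 27 + 4.8838 = 31.8838

31.8838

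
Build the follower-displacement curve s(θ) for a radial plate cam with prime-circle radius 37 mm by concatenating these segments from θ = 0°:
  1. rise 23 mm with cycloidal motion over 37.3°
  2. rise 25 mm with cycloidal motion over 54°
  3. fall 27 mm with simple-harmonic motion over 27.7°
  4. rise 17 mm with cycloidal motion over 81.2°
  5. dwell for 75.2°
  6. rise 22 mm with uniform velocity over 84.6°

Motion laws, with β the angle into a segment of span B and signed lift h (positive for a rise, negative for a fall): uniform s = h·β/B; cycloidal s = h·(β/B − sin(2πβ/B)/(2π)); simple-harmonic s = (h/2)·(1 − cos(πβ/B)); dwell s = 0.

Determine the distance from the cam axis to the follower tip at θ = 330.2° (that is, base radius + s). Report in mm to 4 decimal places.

seg 1 [0°–37.3°] cycloidal, h=23: full span → s += 23 → s = 23.0000
seg 2 [37.3°–91.3°] cycloidal, h=25: full span → s += 25 → s = 48.0000
seg 3 [91.3°–119°] simple-harmonic, h=-27: full span → s += -27 → s = 21.0000
seg 4 [119°–200.2°] cycloidal, h=17: full span → s += 17 → s = 38.0000
seg 5 [200.2°–275.4°] dwell: s stays 38.0000
seg 6 [275.4°–360°] uniform, h=22: θ=330.2° here. β=54.8, B=84.6. 22·54.8/84.6 = 14.2506 → s = 52.2506
radial distance = base radius + s = 37 + 52.2506 = 89.2506

89.2506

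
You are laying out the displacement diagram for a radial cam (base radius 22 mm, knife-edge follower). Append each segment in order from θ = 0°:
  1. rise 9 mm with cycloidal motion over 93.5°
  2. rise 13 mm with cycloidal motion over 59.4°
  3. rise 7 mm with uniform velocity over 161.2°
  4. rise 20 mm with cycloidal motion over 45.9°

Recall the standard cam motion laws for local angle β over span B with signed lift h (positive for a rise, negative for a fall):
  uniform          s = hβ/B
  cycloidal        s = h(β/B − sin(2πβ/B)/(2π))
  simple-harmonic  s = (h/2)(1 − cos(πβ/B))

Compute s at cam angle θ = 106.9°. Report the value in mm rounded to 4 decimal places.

seg 1 [0°–93.5°] cycloidal, h=9: full span → s += 9 → s = 9.0000
seg 2 [93.5°–152.9°] cycloidal, h=13: θ=106.9° here. β=13.4, B=59.4. 13·(0.2256 − sin(2π·0.2256)/(2π)) = 0.8879 → s = 9.8879

9.8879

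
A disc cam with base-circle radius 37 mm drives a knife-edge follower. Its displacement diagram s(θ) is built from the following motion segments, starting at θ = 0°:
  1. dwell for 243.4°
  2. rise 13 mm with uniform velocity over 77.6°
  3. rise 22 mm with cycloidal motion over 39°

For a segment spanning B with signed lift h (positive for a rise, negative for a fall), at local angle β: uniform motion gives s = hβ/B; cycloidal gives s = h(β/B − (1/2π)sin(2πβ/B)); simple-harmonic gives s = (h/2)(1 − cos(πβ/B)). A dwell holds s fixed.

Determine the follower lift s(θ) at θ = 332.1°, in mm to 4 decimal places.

seg 1 [0°–243.4°] dwell: s stays 0.0000
seg 2 [243.4°–321°] uniform, h=13: full span → s += 13 → s = 13.0000
seg 3 [321°–360°] cycloidal, h=22: θ=332.1° here. β=11.1, B=39. 22·(0.2846 − sin(2π·0.2846)/(2π)) = 2.8426 → s = 15.8426

15.8426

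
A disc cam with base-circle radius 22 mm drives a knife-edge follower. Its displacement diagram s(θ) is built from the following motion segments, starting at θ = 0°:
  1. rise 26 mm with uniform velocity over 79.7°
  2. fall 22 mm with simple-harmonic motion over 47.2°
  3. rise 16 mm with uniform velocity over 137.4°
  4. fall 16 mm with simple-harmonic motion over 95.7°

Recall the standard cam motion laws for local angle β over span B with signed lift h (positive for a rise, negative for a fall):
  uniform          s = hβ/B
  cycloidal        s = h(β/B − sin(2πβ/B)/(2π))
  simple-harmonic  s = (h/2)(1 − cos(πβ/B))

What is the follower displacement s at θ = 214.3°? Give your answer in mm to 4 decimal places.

seg 1 [0°–79.7°] uniform, h=26: full span → s += 26 → s = 26.0000
seg 2 [79.7°–126.9°] simple-harmonic, h=-22: full span → s += -22 → s = 4.0000
seg 3 [126.9°–264.3°] uniform, h=16: θ=214.3° here. β=87.4, B=137.4. 16·87.4/137.4 = 10.1776 → s = 14.1776

14.1776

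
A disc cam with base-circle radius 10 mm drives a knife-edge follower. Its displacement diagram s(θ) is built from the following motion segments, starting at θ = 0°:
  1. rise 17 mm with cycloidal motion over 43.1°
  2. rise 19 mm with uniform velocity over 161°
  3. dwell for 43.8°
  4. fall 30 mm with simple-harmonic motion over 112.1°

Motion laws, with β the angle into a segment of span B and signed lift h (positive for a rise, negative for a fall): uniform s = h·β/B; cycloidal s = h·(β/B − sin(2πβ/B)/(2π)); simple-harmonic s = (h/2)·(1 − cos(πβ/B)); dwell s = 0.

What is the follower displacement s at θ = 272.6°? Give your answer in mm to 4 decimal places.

seg 1 [0°–43.1°] cycloidal, h=17: full span → s += 17 → s = 17.0000
seg 2 [43.1°–204.1°] uniform, h=19: full span → s += 19 → s = 36.0000
seg 3 [204.1°–247.9°] dwell: s stays 36.0000
seg 4 [247.9°–360°] simple-harmonic, h=-30: θ=272.6° here. β=24.7, B=112.1. -30/2·(1 − cos(π·0.2203)) = -3.4525 → s = 32.5475

32.5475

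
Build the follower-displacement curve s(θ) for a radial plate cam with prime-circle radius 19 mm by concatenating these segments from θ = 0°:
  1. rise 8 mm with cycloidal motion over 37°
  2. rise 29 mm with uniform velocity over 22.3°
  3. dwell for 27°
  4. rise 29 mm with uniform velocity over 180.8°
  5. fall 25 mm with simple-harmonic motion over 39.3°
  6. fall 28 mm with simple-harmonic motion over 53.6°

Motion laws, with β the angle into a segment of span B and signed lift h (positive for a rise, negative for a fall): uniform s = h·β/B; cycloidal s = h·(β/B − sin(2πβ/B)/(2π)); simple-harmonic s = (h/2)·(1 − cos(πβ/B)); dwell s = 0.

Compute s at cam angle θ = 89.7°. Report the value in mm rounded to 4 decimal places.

seg 1 [0°–37°] cycloidal, h=8: full span → s += 8 → s = 8.0000
seg 2 [37°–59.3°] uniform, h=29: full span → s += 29 → s = 37.0000
seg 3 [59.3°–86.3°] dwell: s stays 37.0000
seg 4 [86.3°–267.1°] uniform, h=29: θ=89.7° here. β=3.4, B=180.8. 29·3.4/180.8 = 0.5454 → s = 37.5454

37.5454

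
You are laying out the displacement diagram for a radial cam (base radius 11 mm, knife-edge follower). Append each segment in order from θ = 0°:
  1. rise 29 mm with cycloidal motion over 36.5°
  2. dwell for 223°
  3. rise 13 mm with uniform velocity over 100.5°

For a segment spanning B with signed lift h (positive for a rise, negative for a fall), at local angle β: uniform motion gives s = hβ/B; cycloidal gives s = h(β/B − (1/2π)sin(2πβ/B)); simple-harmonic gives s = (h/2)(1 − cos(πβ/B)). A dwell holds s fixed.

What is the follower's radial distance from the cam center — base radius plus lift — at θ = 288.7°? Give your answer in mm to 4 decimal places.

seg 1 [0°–36.5°] cycloidal, h=29: full span → s += 29 → s = 29.0000
seg 2 [36.5°–259.5°] dwell: s stays 29.0000
seg 3 [259.5°–360°] uniform, h=13: θ=288.7° here. β=29.2, B=100.5. 13·29.2/100.5 = 3.7771 → s = 32.7771
radial distance = base radius + s = 11 + 32.7771 = 43.7771

43.7771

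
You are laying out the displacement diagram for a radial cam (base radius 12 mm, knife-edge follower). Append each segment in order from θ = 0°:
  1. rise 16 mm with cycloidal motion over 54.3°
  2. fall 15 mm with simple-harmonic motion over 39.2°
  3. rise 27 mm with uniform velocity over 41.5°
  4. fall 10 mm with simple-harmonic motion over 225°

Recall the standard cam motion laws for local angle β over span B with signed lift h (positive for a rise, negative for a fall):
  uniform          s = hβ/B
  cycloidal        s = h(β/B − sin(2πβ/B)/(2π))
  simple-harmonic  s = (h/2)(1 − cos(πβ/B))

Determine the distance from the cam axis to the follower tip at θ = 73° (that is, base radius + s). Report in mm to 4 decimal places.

seg 1 [0°–54.3°] cycloidal, h=16: full span → s += 16 → s = 16.0000
seg 2 [54.3°–93.5°] simple-harmonic, h=-15: θ=73° here. β=18.7, B=39.2. -15/2·(1 − cos(π·0.4770)) = -6.9595 → s = 9.0405
radial distance = base radius + s = 12 + 9.0405 = 21.0405

21.0405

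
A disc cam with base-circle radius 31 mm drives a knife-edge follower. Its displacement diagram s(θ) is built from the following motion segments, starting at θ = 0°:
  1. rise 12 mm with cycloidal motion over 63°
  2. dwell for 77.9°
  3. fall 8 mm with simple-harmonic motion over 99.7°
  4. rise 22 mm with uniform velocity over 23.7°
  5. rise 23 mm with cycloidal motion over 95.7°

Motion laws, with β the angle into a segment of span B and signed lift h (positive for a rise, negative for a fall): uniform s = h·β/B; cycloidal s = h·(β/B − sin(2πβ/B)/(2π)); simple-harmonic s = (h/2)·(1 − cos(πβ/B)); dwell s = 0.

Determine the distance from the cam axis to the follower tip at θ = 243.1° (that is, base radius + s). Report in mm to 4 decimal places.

seg 1 [0°–63°] cycloidal, h=12: full span → s += 12 → s = 12.0000
seg 2 [63°–140.9°] dwell: s stays 12.0000
seg 3 [140.9°–240.6°] simple-harmonic, h=-8: full span → s += -8 → s = 4.0000
seg 4 [240.6°–264.3°] uniform, h=22: θ=243.1° here. β=2.5, B=23.7. 22·2.5/23.7 = 2.3207 → s = 6.3207
radial distance = base radius + s = 31 + 6.3207 = 37.3207

37.3207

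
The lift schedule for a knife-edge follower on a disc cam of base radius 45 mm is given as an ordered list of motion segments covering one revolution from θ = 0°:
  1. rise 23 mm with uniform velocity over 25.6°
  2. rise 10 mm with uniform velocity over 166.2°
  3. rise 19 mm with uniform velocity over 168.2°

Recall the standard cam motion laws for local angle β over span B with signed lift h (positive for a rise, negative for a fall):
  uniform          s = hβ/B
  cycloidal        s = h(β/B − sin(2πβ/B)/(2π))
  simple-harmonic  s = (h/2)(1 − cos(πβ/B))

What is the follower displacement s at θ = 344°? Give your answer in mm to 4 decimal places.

seg 1 [0°–25.6°] uniform, h=23: full span → s += 23 → s = 23.0000
seg 2 [25.6°–191.8°] uniform, h=10: full span → s += 10 → s = 33.0000
seg 3 [191.8°–360°] uniform, h=19: θ=344° here. β=152.2, B=168.2. 19·152.2/168.2 = 17.1926 → s = 50.1926

50.1926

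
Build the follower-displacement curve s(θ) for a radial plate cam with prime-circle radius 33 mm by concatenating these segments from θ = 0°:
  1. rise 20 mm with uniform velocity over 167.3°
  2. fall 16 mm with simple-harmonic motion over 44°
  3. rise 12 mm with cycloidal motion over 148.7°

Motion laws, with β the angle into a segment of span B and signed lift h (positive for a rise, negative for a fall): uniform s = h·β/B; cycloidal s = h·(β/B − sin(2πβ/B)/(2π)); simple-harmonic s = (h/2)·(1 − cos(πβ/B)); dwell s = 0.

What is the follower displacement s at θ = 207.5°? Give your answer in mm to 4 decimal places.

seg 1 [0°–167.3°] uniform, h=20: full span → s += 20 → s = 20.0000
seg 2 [167.3°–211.3°] simple-harmonic, h=-16: θ=207.5° here. β=40.2, B=44. -16/2·(1 − cos(π·0.9136)) = -15.7073 → s = 4.2927

4.2927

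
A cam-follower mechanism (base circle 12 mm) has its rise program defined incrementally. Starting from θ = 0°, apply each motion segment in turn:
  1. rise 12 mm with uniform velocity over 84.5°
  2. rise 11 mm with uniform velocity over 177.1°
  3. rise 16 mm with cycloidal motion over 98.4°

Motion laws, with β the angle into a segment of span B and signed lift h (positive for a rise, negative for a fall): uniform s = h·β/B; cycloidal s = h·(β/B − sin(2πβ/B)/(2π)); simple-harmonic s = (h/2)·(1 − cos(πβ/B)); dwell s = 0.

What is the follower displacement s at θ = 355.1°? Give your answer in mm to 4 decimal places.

seg 1 [0°–84.5°] uniform, h=12: full span → s += 12 → s = 12.0000
seg 2 [84.5°–261.6°] uniform, h=11: full span → s += 11 → s = 23.0000
seg 3 [261.6°–360°] cycloidal, h=16: θ=355.1° here. β=93.5, B=98.4. 16·(0.9502 − sin(2π·0.9502)/(2π)) = 15.9871 → s = 38.9871

38.9871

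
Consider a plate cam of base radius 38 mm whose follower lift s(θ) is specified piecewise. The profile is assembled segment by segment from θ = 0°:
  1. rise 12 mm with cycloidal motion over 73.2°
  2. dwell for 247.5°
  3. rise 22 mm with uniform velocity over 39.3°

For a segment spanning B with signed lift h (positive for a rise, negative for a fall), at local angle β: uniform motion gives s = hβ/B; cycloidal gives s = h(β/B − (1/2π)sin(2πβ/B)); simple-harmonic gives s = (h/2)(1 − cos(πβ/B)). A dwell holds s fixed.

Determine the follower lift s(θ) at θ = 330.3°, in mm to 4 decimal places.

seg 1 [0°–73.2°] cycloidal, h=12: full span → s += 12 → s = 12.0000
seg 2 [73.2°–320.7°] dwell: s stays 12.0000
seg 3 [320.7°–360°] uniform, h=22: θ=330.3° here. β=9.6, B=39.3. 22·9.6/39.3 = 5.3740 → s = 17.3740

17.3740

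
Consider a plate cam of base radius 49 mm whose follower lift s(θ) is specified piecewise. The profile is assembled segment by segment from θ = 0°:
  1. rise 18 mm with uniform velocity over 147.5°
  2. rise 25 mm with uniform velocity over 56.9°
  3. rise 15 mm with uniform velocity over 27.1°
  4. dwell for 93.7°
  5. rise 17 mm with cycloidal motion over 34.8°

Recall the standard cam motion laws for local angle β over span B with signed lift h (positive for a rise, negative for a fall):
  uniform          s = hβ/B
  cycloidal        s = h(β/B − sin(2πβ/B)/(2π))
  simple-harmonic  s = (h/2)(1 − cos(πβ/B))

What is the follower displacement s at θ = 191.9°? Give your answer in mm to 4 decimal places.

seg 1 [0°–147.5°] uniform, h=18: full span → s += 18 → s = 18.0000
seg 2 [147.5°–204.4°] uniform, h=25: θ=191.9° here. β=44.4, B=56.9. 25·44.4/56.9 = 19.5079 → s = 37.5079

37.5079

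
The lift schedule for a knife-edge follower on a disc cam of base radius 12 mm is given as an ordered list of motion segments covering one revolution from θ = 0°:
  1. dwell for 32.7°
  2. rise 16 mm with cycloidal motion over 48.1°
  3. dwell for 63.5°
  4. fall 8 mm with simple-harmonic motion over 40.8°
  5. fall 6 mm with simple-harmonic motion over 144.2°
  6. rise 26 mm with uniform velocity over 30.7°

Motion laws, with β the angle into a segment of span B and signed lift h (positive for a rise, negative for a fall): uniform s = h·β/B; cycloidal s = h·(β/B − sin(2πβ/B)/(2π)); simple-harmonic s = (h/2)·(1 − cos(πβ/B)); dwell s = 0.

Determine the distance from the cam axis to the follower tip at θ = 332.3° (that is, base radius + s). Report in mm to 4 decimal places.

seg 1 [0°–32.7°] dwell: s stays 0.0000
seg 2 [32.7°–80.8°] cycloidal, h=16: full span → s += 16 → s = 16.0000
seg 3 [80.8°–144.3°] dwell: s stays 16.0000
seg 4 [144.3°–185.1°] simple-harmonic, h=-8: full span → s += -8 → s = 8.0000
seg 5 [185.1°–329.3°] simple-harmonic, h=-6: full span → s += -6 → s = 2.0000
seg 6 [329.3°–360°] uniform, h=26: θ=332.3° here. β=3, B=30.7. 26·3/30.7 = 2.5407 → s = 4.5407
radial distance = base radius + s = 12 + 4.5407 = 16.5407

16.5407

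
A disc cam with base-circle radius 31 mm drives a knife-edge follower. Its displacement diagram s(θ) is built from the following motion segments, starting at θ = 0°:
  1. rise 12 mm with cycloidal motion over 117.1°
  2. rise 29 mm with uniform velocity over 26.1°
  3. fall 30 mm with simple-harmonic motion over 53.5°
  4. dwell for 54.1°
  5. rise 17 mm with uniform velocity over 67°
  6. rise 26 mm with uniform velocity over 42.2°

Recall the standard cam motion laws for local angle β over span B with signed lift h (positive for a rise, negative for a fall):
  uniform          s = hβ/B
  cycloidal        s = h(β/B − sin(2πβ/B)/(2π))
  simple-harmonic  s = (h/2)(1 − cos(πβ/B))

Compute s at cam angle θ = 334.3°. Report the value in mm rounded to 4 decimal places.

seg 1 [0°–117.1°] cycloidal, h=12: full span → s += 12 → s = 12.0000
seg 2 [117.1°–143.2°] uniform, h=29: full span → s += 29 → s = 41.0000
seg 3 [143.2°–196.7°] simple-harmonic, h=-30: full span → s += -30 → s = 11.0000
seg 4 [196.7°–250.8°] dwell: s stays 11.0000
seg 5 [250.8°–317.8°] uniform, h=17: full span → s += 17 → s = 28.0000
seg 6 [317.8°–360°] uniform, h=26: θ=334.3° here. β=16.5, B=42.2. 26·16.5/42.2 = 10.1659 → s = 38.1659

38.1659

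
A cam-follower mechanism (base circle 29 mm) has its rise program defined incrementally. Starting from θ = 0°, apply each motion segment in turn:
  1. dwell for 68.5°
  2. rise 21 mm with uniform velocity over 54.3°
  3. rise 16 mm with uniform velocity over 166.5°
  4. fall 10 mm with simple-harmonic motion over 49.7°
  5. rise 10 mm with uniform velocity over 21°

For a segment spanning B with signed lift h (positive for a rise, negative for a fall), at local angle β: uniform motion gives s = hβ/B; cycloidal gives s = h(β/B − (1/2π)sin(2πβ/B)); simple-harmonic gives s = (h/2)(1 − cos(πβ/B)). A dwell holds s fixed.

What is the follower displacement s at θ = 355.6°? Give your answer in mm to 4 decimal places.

seg 1 [0°–68.5°] dwell: s stays 0.0000
seg 2 [68.5°–122.8°] uniform, h=21: full span → s += 21 → s = 21.0000
seg 3 [122.8°–289.3°] uniform, h=16: full span → s += 16 → s = 37.0000
seg 4 [289.3°–339°] simple-harmonic, h=-10: full span → s += -10 → s = 27.0000
seg 5 [339°–360°] uniform, h=10: θ=355.6° here. β=16.6, B=21. 10·16.6/21 = 7.9048 → s = 34.9048

34.9048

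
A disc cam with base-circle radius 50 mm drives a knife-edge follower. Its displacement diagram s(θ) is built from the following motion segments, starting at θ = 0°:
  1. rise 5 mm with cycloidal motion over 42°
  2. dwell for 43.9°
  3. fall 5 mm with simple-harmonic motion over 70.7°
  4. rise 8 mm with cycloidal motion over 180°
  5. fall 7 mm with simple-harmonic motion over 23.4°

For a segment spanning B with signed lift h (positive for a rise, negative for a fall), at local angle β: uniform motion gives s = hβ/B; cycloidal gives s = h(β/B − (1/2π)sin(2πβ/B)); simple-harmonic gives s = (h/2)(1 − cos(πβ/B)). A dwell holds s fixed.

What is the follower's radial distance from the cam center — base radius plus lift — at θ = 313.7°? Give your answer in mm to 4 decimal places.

seg 1 [0°–42°] cycloidal, h=5: full span → s += 5 → s = 5.0000
seg 2 [42°–85.9°] dwell: s stays 5.0000
seg 3 [85.9°–156.6°] simple-harmonic, h=-5: full span → s += -5 → s = 0.0000
seg 4 [156.6°–336.6°] cycloidal, h=8: θ=313.7° here. β=157.1, B=180. 8·(0.8728 − sin(2π·0.8728)/(2π)) = 7.8950 → s = 7.8950
radial distance = base radius + s = 50 + 7.8950 = 57.8950

57.8950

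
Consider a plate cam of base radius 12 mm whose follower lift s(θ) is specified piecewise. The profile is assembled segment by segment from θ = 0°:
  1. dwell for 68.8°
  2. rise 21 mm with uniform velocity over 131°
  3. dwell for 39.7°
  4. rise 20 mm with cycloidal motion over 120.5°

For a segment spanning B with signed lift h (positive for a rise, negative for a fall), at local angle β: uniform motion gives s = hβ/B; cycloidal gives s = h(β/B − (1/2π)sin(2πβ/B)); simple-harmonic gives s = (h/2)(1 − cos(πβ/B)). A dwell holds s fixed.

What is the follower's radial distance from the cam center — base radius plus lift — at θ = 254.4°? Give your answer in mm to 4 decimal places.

seg 1 [0°–68.8°] dwell: s stays 0.0000
seg 2 [68.8°–199.8°] uniform, h=21: full span → s += 21 → s = 21.0000
seg 3 [199.8°–239.5°] dwell: s stays 21.0000
seg 4 [239.5°–360°] cycloidal, h=20: θ=254.4° here. β=14.9, B=120.5. 20·(0.1237 − sin(2π·0.1237)/(2π)) = 0.2414 → s = 21.2414
radial distance = base radius + s = 12 + 21.2414 = 33.2414

33.2414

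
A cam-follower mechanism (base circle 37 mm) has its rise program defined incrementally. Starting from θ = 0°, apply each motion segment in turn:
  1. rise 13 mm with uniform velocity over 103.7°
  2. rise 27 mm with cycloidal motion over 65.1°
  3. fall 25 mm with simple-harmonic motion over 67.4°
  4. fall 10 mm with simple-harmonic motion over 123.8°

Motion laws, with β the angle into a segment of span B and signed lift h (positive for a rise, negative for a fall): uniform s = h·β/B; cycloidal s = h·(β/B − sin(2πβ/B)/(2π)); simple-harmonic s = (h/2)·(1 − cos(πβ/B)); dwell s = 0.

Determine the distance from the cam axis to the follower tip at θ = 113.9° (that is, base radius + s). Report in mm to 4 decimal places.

seg 1 [0°–103.7°] uniform, h=13: full span → s += 13 → s = 13.0000
seg 2 [103.7°–168.8°] cycloidal, h=27: θ=113.9° here. β=10.2, B=65.1. 27·(0.1567 − sin(2π·0.1567)/(2π)) = 0.6510 → s = 13.6510
radial distance = base radius + s = 37 + 13.6510 = 50.6510

50.6510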